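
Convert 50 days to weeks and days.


Weeks: 50 ÷ 7 = 7 remainder 1

7 weeks 1 days


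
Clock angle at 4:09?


70.5°

Hour hand = 4×30 + 9×0.5 = 124.5°
Minute hand = 9×6 = 54°
Difference = |124.5 - 54| = 70.5°


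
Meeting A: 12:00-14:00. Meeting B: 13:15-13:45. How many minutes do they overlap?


30 minutes

Meeting A: 720-840 (in minutes from midnight)
Meeting B: 795-825
Overlap start = max(720, 795) = 795
Overlap end = min(840, 825) = 825
Overlap = max(0, 825 - 795) = 30 min


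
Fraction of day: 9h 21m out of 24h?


0.3896 (38.96%)

Total minutes: 9×60 + 21 = 561
Day = 24×60 = 1440 minutes
Fraction = 561/1440 ≈ 0.3896
As a percentage: 561/1440 × 100 ≈ 38.96%


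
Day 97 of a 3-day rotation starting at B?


Shifts: A, B, C
Start: B (index 1)
Day 97: (1 + 97 - 1) mod 3
= 97 mod 3
= 1
Index 1 → shift B

Shift B


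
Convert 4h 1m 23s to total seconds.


Hours: 4 × 3600 = 14400
Minutes: 1 × 60 = 60
Seconds: 23
Total = 14400 + 60 + 23 = 14483

14483 seconds


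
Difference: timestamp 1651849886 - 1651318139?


Difference = 1651849886 - 1651318139 = 531747 seconds
In hours: 531747 / 3600 ≈ 147.7
In days: 531747 / 86400 ≈ 6.15

531747 seconds (147.7 hours / 6.15 days)


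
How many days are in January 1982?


Month: January (month 1)
January has 31 days

31 days


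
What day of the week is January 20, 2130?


Friday

Zeller's congruence:
q=20, m=13, k=29, j=21
h = (20 + ⌊13×14/5⌋ + 29 + ⌊29/4⌋ + ⌊21/4⌋ - 2×21) mod 7
= (20 + 36 + 29 + 7 + 5 - 42) mod 7
= 55 mod 7 = 6
h=6 → Friday


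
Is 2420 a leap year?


Rules: divisible by 4 AND (not by 100 OR by 400)
2420 ÷ 4 = 605 exactly → divisible by 4
2420 ÷ 100 = 24 remainder 20 → not divisible by 100
Divisible by 4 but not by 100 → leap year

Yes


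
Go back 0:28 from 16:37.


16:09

Start: 997 minutes from midnight
Subtract: 28 minutes
Remaining: 997 - 28 = 969
Hours: 16, Minutes: 9


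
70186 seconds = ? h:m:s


Hours: 70186 ÷ 3600 = 19 remainder 1786
Minutes: 1786 ÷ 60 = 29 remainder 46
Seconds: 46

19h 29m 46s


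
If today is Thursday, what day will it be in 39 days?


Monday

Start: Thursday (index 3)
(3 + 39) mod 7
= 42 mod 7
= 0
Index 0 → Monday


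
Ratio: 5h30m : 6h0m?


Duration 1: 330 minutes
Duration 2: 360 minutes
Ratio = 330:360
GCD = 30
Simplified = 11:12
As a decimal: 11/12 ≈ 0.92

11:12 (0.92)


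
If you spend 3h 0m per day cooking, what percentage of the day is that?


12.5%

Time: 180 minutes
Day: 1440 minutes
Percentage = (180/1440) × 100 = 12.5%


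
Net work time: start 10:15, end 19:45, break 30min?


9h 0m (540 minutes)

Total time = (19×60+45) - (10×60+15)
= 1185 - 615 = 570 min
Minus break: 570 - 30 = 540 min
= 9h 0m


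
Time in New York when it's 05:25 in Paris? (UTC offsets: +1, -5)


23:25 (previous day)

Time difference = UTC-5 - UTC+1 = -6 hours
New hour = (5 -6) mod 24
= -1 mod 24 = 23
Minutes unchanged → 23:25; -1 < 0 → previous day


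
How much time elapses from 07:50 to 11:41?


3h 51m

End time in minutes: 11×60 + 41 = 701
Start time in minutes: 7×60 + 50 = 470
Difference = 701 - 470 = 231 minutes
= 3 hours 51 minutes


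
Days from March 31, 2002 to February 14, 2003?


320 days

From March 31, 2002 to February 14, 2003
Rest of March 2002: 31 - 31 = 0
Full months: April 30, May 31, June 30, July 31, August 31, September 30, October 31, November 30, December 31, January 31
Days into February 2003: 14
Total = 0 + 30 + 31 + 30 + 31 + 31 + 30 + 31 + 30 + 31 + 31 + 14 = 320 days


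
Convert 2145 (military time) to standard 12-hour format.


9:45 PM

Hour: 21
21 - 12 = 9 → PM


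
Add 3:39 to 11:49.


15:28

Start: 709 minutes from midnight
Add: 219 minutes
Total: 928 minutes
Hours: 928 ÷ 60 = 15 remainder 28


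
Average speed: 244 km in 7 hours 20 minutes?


Distance: 244 km
Time: 7h 20m = 440 min = 440/60 = 22/3 hours
Speed = 244 ÷ (22/3) = 244 × 3 / 22 = 732/22 ≈ 33.3 km/h

33.3 km/h


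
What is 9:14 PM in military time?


Input: 9:14 PM
PM: 9 + 12 = 21

21:14


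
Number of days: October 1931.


Month: October (month 10)
October has 31 days

31 days


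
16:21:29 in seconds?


Hours: 16 × 3600 = 57600
Minutes: 21 × 60 = 1260
Seconds: 29
Total = 57600 + 1260 + 29 = 58889

58889 seconds


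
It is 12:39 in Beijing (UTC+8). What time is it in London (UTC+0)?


Time difference = UTC+0 - UTC+8 = -8 hours
New hour = (12 -8) mod 24
= 4 mod 24 = 4
Minutes unchanged → 04:39

04:39


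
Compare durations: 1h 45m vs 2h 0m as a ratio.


Duration 1: 105 minutes
Duration 2: 120 minutes
Ratio = 105:120
GCD = 15
Simplified = 7:8
As a decimal: 7/8 ≈ 0.88

7:8 (0.88)


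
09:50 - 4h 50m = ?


05:00

Start: 590 minutes from midnight
Subtract: 290 minutes
Remaining: 590 - 290 = 300
Hours: 5, Minutes: 0


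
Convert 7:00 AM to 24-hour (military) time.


07:00

Input: 7:00 AM
AM hour stays: 7


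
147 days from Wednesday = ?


Wednesday

Start: Wednesday (index 2)
(2 + 147) mod 7
= 149 mod 7
= 2
Index 2 → Wednesday


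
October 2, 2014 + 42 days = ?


Start: October 2, 2014
Add 42 days
October 2 → November 1: 31 - 2 + 1 = 30 days (42 - 30 = 12 left)
November 1 + 12 = November 13, 2014

November 13, 2014


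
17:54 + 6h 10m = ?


00:04 (next day)

Start: 1074 minutes from midnight
Add: 370 minutes
Total: 1444 minutes
Hours: 1444 ÷ 60 = 24 remainder 4
24 ≥ 24 → 24 - 24 = 0 (next day)


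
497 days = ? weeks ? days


71 weeks 0 days

Weeks: 497 ÷ 7 = 71 remainder 0


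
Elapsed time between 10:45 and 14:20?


3h 35m

End time in minutes: 14×60 + 20 = 860
Start time in minutes: 10×60 + 45 = 645
Difference = 860 - 645 = 215 minutes
= 3 hours 35 minutes


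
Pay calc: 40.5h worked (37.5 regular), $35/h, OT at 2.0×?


Regular: 37.5h × $35 = $1312.50
Overtime: 40.5 - 37.5 = 3.0h
OT pay: 3.0h × $35 × 2.0 = $210.00
Total = $1312.50 + $210.00 = $1522.50

$1522.50


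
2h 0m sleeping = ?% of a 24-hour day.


8.3%

Time: 120 minutes
Day: 1440 minutes
Percentage = (120/1440) × 100 ≈ 8.3%


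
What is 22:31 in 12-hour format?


10:31 PM

Hour: 22
22 - 12 = 10 → PM


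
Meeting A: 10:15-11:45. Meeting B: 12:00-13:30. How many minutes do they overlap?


0 minutes

Meeting A: 615-705 (in minutes from midnight)
Meeting B: 720-810
Overlap start = max(615, 720) = 720
Overlap end = min(705, 810) = 705
Overlap = max(0, 705 - 720) = 0 min


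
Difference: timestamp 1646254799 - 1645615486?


Difference = 1646254799 - 1645615486 = 639313 seconds
In hours: 639313 / 3600 ≈ 177.6
In days: 639313 / 86400 ≈ 7.40

639313 seconds (177.6 hours / 7.40 days)


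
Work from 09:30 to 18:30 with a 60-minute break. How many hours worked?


Total time = (18×60+30) - (9×60+30)
= 1110 - 570 = 540 min
Minus break: 540 - 60 = 480 min
= 8h 0m

8h 0m (480 minutes)


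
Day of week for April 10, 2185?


Zeller's congruence:
q=10, m=4, k=85, j=21
h = (10 + ⌊13×5/5⌋ + 85 + ⌊85/4⌋ + ⌊21/4⌋ - 2×21) mod 7
= (10 + 13 + 85 + 21 + 5 - 42) mod 7
= 92 mod 7 = 1
h=1 → Sunday

Sunday


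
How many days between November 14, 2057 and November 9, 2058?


360 days

From November 14, 2057 to November 9, 2058
Rest of November 2057: 30 - 14 = 16
Full months: December 31, January 31, February 2058 28, March 31, April 30, May 31, June 30, July 31, August 31, September 30, October 31
Days into November 2058: 9
Total = 16 + 31 + 31 + 28 + 31 + 30 + 31 + 30 + 31 + 31 + 30 + 31 + 9 = 360 days


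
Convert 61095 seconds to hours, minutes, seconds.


Hours: 61095 ÷ 3600 = 16 remainder 3495
Minutes: 3495 ÷ 60 = 58 remainder 15
Seconds: 15

16h 58m 15s


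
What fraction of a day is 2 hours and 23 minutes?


0.0993 (9.93%)

Total minutes: 2×60 + 23 = 143
Day = 24×60 = 1440 minutes
Fraction = 143/1440 ≈ 0.0993
As a percentage: 143/1440 × 100 ≈ 9.93%


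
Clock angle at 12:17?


93.5°

Hour hand (12 ≡ 0 on the dial): 0×30 + 17×0.5 = 8.5°
Minute hand = 17×6 = 102°
Difference = |8.5 - 102| = 93.5°


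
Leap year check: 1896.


Rules: divisible by 4 AND (not by 100 OR by 400)
1896 ÷ 4 = 474 exactly → divisible by 4
1896 ÷ 100 = 18 remainder 96 → not divisible by 100
Divisible by 4 but not by 100 → leap year

Yes


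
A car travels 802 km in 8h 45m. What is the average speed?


Distance: 802 km
Time: 8h 45m = 525 min = 525/60 = 35/4 hours
Speed = 802 ÷ (35/4) = 802 × 4 / 35 = 3208/35 ≈ 91.7 km/h

91.7 km/h


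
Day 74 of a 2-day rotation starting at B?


Shifts: A, B
Start: B (index 1)
Day 74: (1 + 74 - 1) mod 2
= 74 mod 2
= 0
Index 0 → shift A

Shift A


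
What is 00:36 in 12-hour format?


12:36 AM

Hour: 0
0 → 12 AM (midnight)


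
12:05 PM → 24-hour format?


12:05

Input: 12:05 PM
12 PM → 12 (noon)


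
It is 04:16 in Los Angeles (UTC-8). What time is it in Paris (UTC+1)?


Time difference = UTC+1 - UTC-8 = +9 hours
New hour = (4 + 9) mod 24
= 13 mod 24 = 13
Minutes unchanged → 13:16

13:16


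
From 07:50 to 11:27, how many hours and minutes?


End time in minutes: 11×60 + 27 = 687
Start time in minutes: 7×60 + 50 = 470
Difference = 687 - 470 = 217 minutes
= 3 hours 37 minutes

3h 37m


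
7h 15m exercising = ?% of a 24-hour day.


30.2%

Time: 435 minutes
Day: 1440 minutes
Percentage = (435/1440) × 100 ≈ 30.2%


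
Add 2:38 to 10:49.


Start: 649 minutes from midnight
Add: 158 minutes
Total: 807 minutes
Hours: 807 ÷ 60 = 13 remainder 27

13:27


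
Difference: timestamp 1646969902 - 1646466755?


503147 seconds (139.8 hours / 5.82 days)

Difference = 1646969902 - 1646466755 = 503147 seconds
In hours: 503147 / 3600 ≈ 139.8
In days: 503147 / 86400 ≈ 5.82


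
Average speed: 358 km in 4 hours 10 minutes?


85.9 km/h

Distance: 358 km
Time: 4h 10m = 250 min = 250/60 = 25/6 hours
Speed = 358 ÷ (25/6) = 358 × 6 / 25 = 2148/25 ≈ 85.9 km/h


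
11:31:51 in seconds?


41511 seconds

Hours: 11 × 3600 = 39600
Minutes: 31 × 60 = 1860
Seconds: 51
Total = 39600 + 1860 + 51 = 41511


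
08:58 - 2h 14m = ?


Start: 538 minutes from midnight
Subtract: 134 minutes
Remaining: 538 - 134 = 404
Hours: 6, Minutes: 44

06:44


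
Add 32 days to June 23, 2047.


July 25, 2047

Start: June 23, 2047
Add 32 days
June 23 → July 1: 30 - 23 + 1 = 8 days (32 - 8 = 24 left)
July 1 + 24 = July 25, 2047


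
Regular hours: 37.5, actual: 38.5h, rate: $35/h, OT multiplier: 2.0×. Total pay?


Regular: 37.5h × $35 = $1312.50
Overtime: 38.5 - 37.5 = 1.0h
OT pay: 1.0h × $35 × 2.0 = $70.00
Total = $1312.50 + $70.00 = $1382.50

$1382.50


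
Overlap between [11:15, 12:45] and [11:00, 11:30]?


15 minutes

Meeting A: 675-765 (in minutes from midnight)
Meeting B: 660-690
Overlap start = max(675, 660) = 675
Overlap end = min(765, 690) = 690
Overlap = max(0, 690 - 675) = 15 min


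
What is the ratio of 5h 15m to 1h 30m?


Duration 1: 315 minutes
Duration 2: 90 minutes
Ratio = 315:90
GCD = 45
Simplified = 7:2
As a decimal: 7/2 = 3.50

7:2 (3.50)


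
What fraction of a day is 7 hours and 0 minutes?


Total minutes: 7×60 + 0 = 420
Day = 24×60 = 1440 minutes
Fraction = 420/1440 ≈ 0.2917
As a percentage: 420/1440 × 100 ≈ 29.17%

0.2917 (29.17%)


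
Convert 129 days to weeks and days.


Weeks: 129 ÷ 7 = 18 remainder 3

18 weeks 3 days


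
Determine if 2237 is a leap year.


Rules: divisible by 4 AND (not by 100 OR by 400)
2237 ÷ 4 = 559 remainder 1 → not divisible by 4
Not divisible by 4 → not a leap year

No


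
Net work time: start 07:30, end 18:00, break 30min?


Total time = (18×60+0) - (7×60+30)
= 1080 - 450 = 630 min
Minus break: 630 - 30 = 600 min
= 10h 0m

10h 0m (600 minutes)


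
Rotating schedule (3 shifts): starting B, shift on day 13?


Shifts: A, B, C
Start: B (index 1)
Day 13: (1 + 13 - 1) mod 3
= 13 mod 3
= 1
Index 1 → shift B

Shift B


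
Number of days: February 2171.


Month: February (month 2)
February: 28 or 29 (leap year)
2171 leap year? No

28 days


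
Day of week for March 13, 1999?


Saturday

Zeller's congruence:
q=13, m=3, k=99, j=19
h = (13 + ⌊13×4/5⌋ + 99 + ⌊99/4⌋ + ⌊19/4⌋ - 2×19) mod 7
= (13 + 10 + 99 + 24 + 4 - 38) mod 7
= 112 mod 7 = 0
h=0 → Saturday


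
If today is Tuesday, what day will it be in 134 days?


Wednesday

Start: Tuesday (index 1)
(1 + 134) mod 7
= 135 mod 7
= 2
Index 2 → Wednesday


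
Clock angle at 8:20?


130.0°

Hour hand = 8×30 + 20×0.5 = 250.0°
Minute hand = 20×6 = 120°
Difference = |250.0 - 120| = 130.0°


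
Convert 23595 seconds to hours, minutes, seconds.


Hours: 23595 ÷ 3600 = 6 remainder 1995
Minutes: 1995 ÷ 60 = 33 remainder 15
Seconds: 15

6h 33m 15s


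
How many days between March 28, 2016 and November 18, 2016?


From March 28, 2016 to November 18, 2016
Rest of March 2016: 31 - 28 = 3
Full months: April 30, May 31, June 30, July 31, August 31, September 30, October 31
Days into November 2016: 18
Total = 3 + 30 + 31 + 30 + 31 + 31 + 30 + 31 + 18 = 235 days

235 days


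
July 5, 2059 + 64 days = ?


September 7, 2059

Start: July 5, 2059
Add 64 days
July 5 → August 1: 31 - 5 + 1 = 27 days (64 - 27 = 37 left)
August 1 → September 1: 31 - 1 + 1 = 31 days (37 - 31 = 6 left)
September 1 + 6 = September 7, 2059


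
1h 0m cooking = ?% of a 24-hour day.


Time: 60 minutes
Day: 1440 minutes
Percentage = (60/1440) × 100 ≈ 4.2%

4.2%


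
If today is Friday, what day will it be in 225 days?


Saturday

Start: Friday (index 4)
(4 + 225) mod 7
= 229 mod 7
= 5
Index 5 → Saturday


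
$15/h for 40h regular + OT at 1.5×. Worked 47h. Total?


$757.50

Regular: 40h × $15 = $600.00
Overtime: 47 - 40 = 7h
OT pay: 7h × $15 × 1.5 = $157.50
Total = $600.00 + $157.50 = $757.50


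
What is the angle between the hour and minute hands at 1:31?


Hour hand = 1×30 + 31×0.5 = 45.5°
Minute hand = 31×6 = 186°
Difference = |45.5 - 186| = 140.5°

140.5°


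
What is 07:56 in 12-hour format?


Hour: 7
7 < 12 → AM

7:56 AM


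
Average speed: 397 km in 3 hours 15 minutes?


122.2 km/h

Distance: 397 km
Time: 3h 15m = 195 min = 195/60 = 13/4 hours
Speed = 397 ÷ (13/4) = 397 × 4 / 13 = 1588/13 ≈ 122.2 km/h


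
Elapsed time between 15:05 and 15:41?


0h 36m

End time in minutes: 15×60 + 41 = 941
Start time in minutes: 15×60 + 5 = 905
Difference = 941 - 905 = 36 minutes
= 0 hours 36 minutes


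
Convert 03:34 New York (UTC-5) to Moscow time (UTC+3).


11:34

Time difference = UTC+3 - UTC-5 = +8 hours
New hour = (3 + 8) mod 24
= 11 mod 24 = 11
Minutes unchanged → 11:34


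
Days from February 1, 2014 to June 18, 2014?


From February 1, 2014 to June 18, 2014
Rest of February 2014: 28 - 1 = 27
Full months: March 31, April 30, May 31
Days into June 2014: 18
Total = 27 + 31 + 30 + 31 + 18 = 137 days

137 days


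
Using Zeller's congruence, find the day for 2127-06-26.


Zeller's congruence:
q=26, m=6, k=27, j=21
h = (26 + ⌊13×7/5⌋ + 27 + ⌊27/4⌋ + ⌊21/4⌋ - 2×21) mod 7
= (26 + 18 + 27 + 6 + 5 - 42) mod 7
= 40 mod 7 = 5
h=5 → Thursday

Thursday


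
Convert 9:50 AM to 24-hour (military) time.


Input: 9:50 AM
AM hour stays: 9

09:50


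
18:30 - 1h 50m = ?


16:40

Start: 1110 minutes from midnight
Subtract: 110 minutes
Remaining: 1110 - 110 = 1000
Hours: 16, Minutes: 40


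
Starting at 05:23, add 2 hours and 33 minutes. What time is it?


Start: 323 minutes from midnight
Add: 153 minutes
Total: 476 minutes
Hours: 476 ÷ 60 = 7 remainder 56

07:56


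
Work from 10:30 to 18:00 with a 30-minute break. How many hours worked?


Total time = (18×60+0) - (10×60+30)
= 1080 - 630 = 450 min
Minus break: 450 - 30 = 420 min
= 7h 0m

7h 0m (420 minutes)


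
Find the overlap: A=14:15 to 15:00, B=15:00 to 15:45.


Meeting A: 855-900 (in minutes from midnight)
Meeting B: 900-945
Overlap start = max(855, 900) = 900
Overlap end = min(900, 945) = 900
Overlap = max(0, 900 - 900) = 0 min

0 minutes


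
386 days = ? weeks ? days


Weeks: 386 ÷ 7 = 55 remainder 1

55 weeks 1 days


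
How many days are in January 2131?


31 days

Month: January (month 1)
January has 31 days


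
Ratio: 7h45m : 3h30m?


31:14 (2.21)

Duration 1: 465 minutes
Duration 2: 210 minutes
Ratio = 465:210
GCD = 15
Simplified = 31:14
As a decimal: 31/14 ≈ 2.21


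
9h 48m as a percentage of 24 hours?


0.4083 (40.83%)

Total minutes: 9×60 + 48 = 588
Day = 24×60 = 1440 minutes
Fraction = 588/1440 ≈ 0.4083
As a percentage: 588/1440 × 100 ≈ 40.83%


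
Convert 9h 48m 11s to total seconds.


Hours: 9 × 3600 = 32400
Minutes: 48 × 60 = 2880
Seconds: 11
Total = 32400 + 2880 + 11 = 35291

35291 seconds


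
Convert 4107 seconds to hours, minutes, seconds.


Hours: 4107 ÷ 3600 = 1 remainder 507
Minutes: 507 ÷ 60 = 8 remainder 27
Seconds: 27

1h 8m 27s


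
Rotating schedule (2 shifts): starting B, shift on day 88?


Shifts: A, B
Start: B (index 1)
Day 88: (1 + 88 - 1) mod 2
= 88 mod 2
= 0
Index 0 → shift A

Shift A


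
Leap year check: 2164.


Yes

Rules: divisible by 4 AND (not by 100 OR by 400)
2164 ÷ 4 = 541 exactly → divisible by 4
2164 ÷ 100 = 21 remainder 64 → not divisible by 100
Divisible by 4 but not by 100 → leap year


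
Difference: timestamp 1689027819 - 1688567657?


Difference = 1689027819 - 1688567657 = 460162 seconds
In hours: 460162 / 3600 ≈ 127.8
In days: 460162 / 86400 ≈ 5.33

460162 seconds (127.8 hours / 5.33 days)


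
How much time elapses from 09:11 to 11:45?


2h 34m

End time in minutes: 11×60 + 45 = 705
Start time in minutes: 9×60 + 11 = 551
Difference = 705 - 551 = 154 minutes
= 2 hours 34 minutes


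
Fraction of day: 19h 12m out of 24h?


Total minutes: 19×60 + 12 = 1152
Day = 24×60 = 1440 minutes
Fraction = 1152/1440 = 0.8000
As a percentage: 1152/1440 × 100 = 80.00%

0.8000 (80.00%)


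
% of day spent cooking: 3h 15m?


13.5%

Time: 195 minutes
Day: 1440 minutes
Percentage = (195/1440) × 100 ≈ 13.5%


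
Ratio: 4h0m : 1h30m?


8:3 (2.67)

Duration 1: 240 minutes
Duration 2: 90 minutes
Ratio = 240:90
GCD = 30
Simplified = 8:3
As a decimal: 8/3 ≈ 2.67


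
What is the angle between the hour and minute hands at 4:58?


161.0°

Hour hand = 4×30 + 58×0.5 = 149.0°
Minute hand = 58×6 = 348°
Difference = |149.0 - 348| = 199.0°
Since > 180°: 360 - 199.0 = 161.0°


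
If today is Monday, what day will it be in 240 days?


Start: Monday (index 0)
(0 + 240) mod 7
= 240 mod 7
= 2
Index 2 → Wednesday

Wednesday


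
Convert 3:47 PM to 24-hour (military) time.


15:47

Input: 3:47 PM
PM: 3 + 12 = 15


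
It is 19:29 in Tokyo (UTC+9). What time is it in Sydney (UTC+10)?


20:29

Time difference = UTC+10 - UTC+9 = +1 hours
New hour = (19 + 1) mod 24
= 20 mod 24 = 20
Minutes unchanged → 20:29


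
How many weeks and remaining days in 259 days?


37 weeks 0 days

Weeks: 259 ÷ 7 = 37 remainder 0


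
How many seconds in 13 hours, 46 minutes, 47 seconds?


Hours: 13 × 3600 = 46800
Minutes: 46 × 60 = 2760
Seconds: 47
Total = 46800 + 2760 + 47 = 49607

49607 seconds


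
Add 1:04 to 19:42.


Start: 1182 minutes from midnight
Add: 64 minutes
Total: 1246 minutes
Hours: 1246 ÷ 60 = 20 remainder 46

20:46


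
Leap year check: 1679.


Rules: divisible by 4 AND (not by 100 OR by 400)
1679 ÷ 4 = 419 remainder 3 → not divisible by 4
Not divisible by 4 → not a leap year

No


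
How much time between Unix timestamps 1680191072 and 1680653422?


Difference = 1680653422 - 1680191072 = 462350 seconds
In hours: 462350 / 3600 ≈ 128.4
In days: 462350 / 86400 ≈ 5.35

462350 seconds (128.4 hours / 5.35 days)


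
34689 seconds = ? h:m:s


9h 38m 9s

Hours: 34689 ÷ 3600 = 9 remainder 2289
Minutes: 2289 ÷ 60 = 38 remainder 9
Seconds: 9


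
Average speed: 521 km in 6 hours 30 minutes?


Distance: 521 km
Time: 6h 30m = 390 min = 390/60 = 13/2 hours
Speed = 521 ÷ (13/2) = 521 × 2 / 13 = 1042/13 ≈ 80.2 km/h

80.2 km/h


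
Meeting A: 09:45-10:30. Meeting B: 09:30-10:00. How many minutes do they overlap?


15 minutes

Meeting A: 585-630 (in minutes from midnight)
Meeting B: 570-600
Overlap start = max(585, 570) = 585
Overlap end = min(630, 600) = 600
Overlap = max(0, 600 - 585) = 15 min


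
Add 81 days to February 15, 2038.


May 7, 2038

Start: February 15, 2038
Add 81 days
February 15 → March 1: 28 - 15 + 1 = 14 days (81 - 14 = 67 left)
March 1 → April 1: 31 - 1 + 1 = 31 days (67 - 31 = 36 left)
April 1 → May 1: 30 - 1 + 1 = 30 days (36 - 30 = 6 left)
May 1 + 6 = May 7, 2038


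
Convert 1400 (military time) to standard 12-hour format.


2:00 PM

Hour: 14
14 - 12 = 2 → PM


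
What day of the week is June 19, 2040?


Tuesday

Zeller's congruence:
q=19, m=6, k=40, j=20
h = (19 + ⌊13×7/5⌋ + 40 + ⌊40/4⌋ + ⌊20/4⌋ - 2×20) mod 7
= (19 + 18 + 40 + 10 + 5 - 40) mod 7
= 52 mod 7 = 3
h=3 → Tuesday


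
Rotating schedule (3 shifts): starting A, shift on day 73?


Shifts: A, B, C
Start: A (index 0)
Day 73: (0 + 73 - 1) mod 3
= 72 mod 3
= 0
Index 0 → shift A

Shift A


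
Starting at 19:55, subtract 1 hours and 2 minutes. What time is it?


Start: 1195 minutes from midnight
Subtract: 62 minutes
Remaining: 1195 - 62 = 1133
Hours: 18, Minutes: 53

18:53


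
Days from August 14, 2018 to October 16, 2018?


63 days

From August 14, 2018 to October 16, 2018
Rest of August 2018: 31 - 14 = 17
Full months: September 30
Days into October 2018: 16
Total = 17 + 30 + 16 = 63 days


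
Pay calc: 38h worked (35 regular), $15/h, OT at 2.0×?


$615.00

Regular: 35h × $15 = $525.00
Overtime: 38 - 35 = 3h
OT pay: 3h × $15 × 2.0 = $90.00
Total = $525.00 + $90.00 = $615.00


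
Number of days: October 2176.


Month: October (month 10)
October has 31 days

31 days


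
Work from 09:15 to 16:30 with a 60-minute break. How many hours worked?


6h 15m (375 minutes)

Total time = (16×60+30) - (9×60+15)
= 990 - 555 = 435 min
Minus break: 435 - 60 = 375 min
= 6h 15m


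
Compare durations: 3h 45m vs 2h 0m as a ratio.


Duration 1: 225 minutes
Duration 2: 120 minutes
Ratio = 225:120
GCD = 15
Simplified = 15:8
As a decimal: 15/8 ≈ 1.88

15:8 (1.88)


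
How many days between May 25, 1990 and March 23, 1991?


From May 25, 1990 to March 23, 1991
Rest of May 1990: 31 - 25 = 6
Full months: June 30, July 31, August 31, September 30, October 31, November 30, December 31, January 31, February 1991 28
Days into March 1991: 23
Total = 6 + 30 + 31 + 31 + 30 + 31 + 30 + 31 + 31 + 28 + 23 = 302 days

302 days


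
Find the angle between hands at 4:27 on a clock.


Hour hand = 4×30 + 27×0.5 = 133.5°
Minute hand = 27×6 = 162°
Difference = |133.5 - 162| = 28.5°

28.5°


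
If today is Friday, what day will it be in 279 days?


Thursday

Start: Friday (index 4)
(4 + 279) mod 7
= 283 mod 7
= 3
Index 3 → Thursday


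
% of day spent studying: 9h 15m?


Time: 555 minutes
Day: 1440 minutes
Percentage = (555/1440) × 100 ≈ 38.5%

38.5%


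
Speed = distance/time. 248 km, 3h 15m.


Distance: 248 km
Time: 3h 15m = 195 min = 195/60 = 13/4 hours
Speed = 248 ÷ (13/4) = 248 × 4 / 13 = 992/13 ≈ 76.3 km/h

76.3 km/h


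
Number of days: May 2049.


Month: May (month 5)
May has 31 days

31 days


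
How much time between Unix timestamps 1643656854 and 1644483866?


Difference = 1644483866 - 1643656854 = 827012 seconds
In hours: 827012 / 3600 ≈ 229.7
In days: 827012 / 86400 ≈ 9.57

827012 seconds (229.7 hours / 9.57 days)


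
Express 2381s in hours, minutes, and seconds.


0h 39m 41s

Hours: 2381 ÷ 3600 = 0 remainder 2381
Minutes: 2381 ÷ 60 = 39 remainder 41
Seconds: 41


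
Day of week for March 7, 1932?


Monday

Zeller's congruence:
q=7, m=3, k=32, j=19
h = (7 + ⌊13×4/5⌋ + 32 + ⌊32/4⌋ + ⌊19/4⌋ - 2×19) mod 7
= (7 + 10 + 32 + 8 + 4 - 38) mod 7
= 23 mod 7 = 2
h=2 → Monday


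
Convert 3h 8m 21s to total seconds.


Hours: 3 × 3600 = 10800
Minutes: 8 × 60 = 480
Seconds: 21
Total = 10800 + 480 + 21 = 11301

11301 seconds


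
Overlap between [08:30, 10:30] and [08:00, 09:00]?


Meeting A: 510-630 (in minutes from midnight)
Meeting B: 480-540
Overlap start = max(510, 480) = 510
Overlap end = min(630, 540) = 540
Overlap = max(0, 540 - 510) = 30 min

30 minutes


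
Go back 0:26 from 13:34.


Start: 814 minutes from midnight
Subtract: 26 minutes
Remaining: 814 - 26 = 788
Hours: 13, Minutes: 8

13:08


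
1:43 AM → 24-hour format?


Input: 1:43 AM
AM hour stays: 1

01:43


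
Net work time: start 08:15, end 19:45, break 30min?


11h 0m (660 minutes)

Total time = (19×60+45) - (8×60+15)
= 1185 - 495 = 690 min
Minus break: 690 - 30 = 660 min
= 11h 0m


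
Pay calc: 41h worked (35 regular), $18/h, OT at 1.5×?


Regular: 35h × $18 = $630.00
Overtime: 41 - 35 = 6h
OT pay: 6h × $18 × 1.5 = $162.00
Total = $630.00 + $162.00 = $792.00

$792.00


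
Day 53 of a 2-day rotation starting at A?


Shifts: A, B
Start: A (index 0)
Day 53: (0 + 53 - 1) mod 2
= 52 mod 2
= 0
Index 0 → shift A

Shift A


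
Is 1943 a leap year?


No

Rules: divisible by 4 AND (not by 100 OR by 400)
1943 ÷ 4 = 485 remainder 3 → not divisible by 4
Not divisible by 4 → not a leap year


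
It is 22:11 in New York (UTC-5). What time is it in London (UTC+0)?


Time difference = UTC+0 - UTC-5 = +5 hours
New hour = (22 + 5) mod 24
= 27 mod 24 = 3
Minutes unchanged → 03:11; 27 ≥ 24 → next day

03:11 (next day)


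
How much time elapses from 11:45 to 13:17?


1h 32m

End time in minutes: 13×60 + 17 = 797
Start time in minutes: 11×60 + 45 = 705
Difference = 797 - 705 = 92 minutes
= 1 hours 32 minutes


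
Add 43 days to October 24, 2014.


December 6, 2014

Start: October 24, 2014
Add 43 days
October 24 → November 1: 31 - 24 + 1 = 8 days (43 - 8 = 35 left)
November 1 → December 1: 30 - 1 + 1 = 30 days (35 - 30 = 5 left)
December 1 + 5 = December 6, 2014


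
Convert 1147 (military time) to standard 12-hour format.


Hour: 11
11 < 12 → AM

11:47 AM


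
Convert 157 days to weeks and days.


22 weeks 3 days

Weeks: 157 ÷ 7 = 22 remainder 3


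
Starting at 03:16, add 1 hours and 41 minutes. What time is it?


04:57

Start: 196 minutes from midnight
Add: 101 minutes
Total: 297 minutes
Hours: 297 ÷ 60 = 4 remainder 57


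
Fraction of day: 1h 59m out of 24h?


0.0826 (8.26%)

Total minutes: 1×60 + 59 = 119
Day = 24×60 = 1440 minutes
Fraction = 119/1440 ≈ 0.0826
As a percentage: 119/1440 × 100 ≈ 8.26%


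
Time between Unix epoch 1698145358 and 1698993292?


847934 seconds (235.5 hours / 9.81 days)

Difference = 1698993292 - 1698145358 = 847934 seconds
In hours: 847934 / 3600 ≈ 235.5
In days: 847934 / 86400 ≈ 9.81


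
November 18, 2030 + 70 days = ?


Start: November 18, 2030
Add 70 days
November 18 → December 1: 30 - 18 + 1 = 13 days (70 - 13 = 57 left)
December 1 → January 1: 31 - 1 + 1 = 31 days (57 - 31 = 26 left)
January 1 + 26 = January 27, 2031

January 27, 2031


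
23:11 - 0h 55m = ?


Start: 1391 minutes from midnight
Subtract: 55 minutes
Remaining: 1391 - 55 = 1336
Hours: 22, Minutes: 16

22:16


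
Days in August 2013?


31 days

Month: August (month 8)
August has 31 days


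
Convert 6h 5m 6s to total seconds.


Hours: 6 × 3600 = 21600
Minutes: 5 × 60 = 300
Seconds: 6
Total = 21600 + 300 + 6 = 21906

21906 seconds


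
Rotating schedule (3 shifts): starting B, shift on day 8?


Shifts: A, B, C
Start: B (index 1)
Day 8: (1 + 8 - 1) mod 3
= 8 mod 3
= 2
Index 2 → shift C

Shift C


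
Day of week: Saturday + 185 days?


Start: Saturday (index 5)
(5 + 185) mod 7
= 190 mod 7
= 1
Index 1 → Tuesday

Tuesday


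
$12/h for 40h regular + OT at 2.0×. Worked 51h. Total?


$744.00

Regular: 40h × $12 = $480.00
Overtime: 51 - 40 = 11h
OT pay: 11h × $12 × 2.0 = $264.00
Total = $480.00 + $264.00 = $744.00


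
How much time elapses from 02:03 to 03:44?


End time in minutes: 3×60 + 44 = 224
Start time in minutes: 2×60 + 3 = 123
Difference = 224 - 123 = 101 minutes
= 1 hours 41 minutes

1h 41m


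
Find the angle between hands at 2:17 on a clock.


Hour hand = 2×30 + 17×0.5 = 68.5°
Minute hand = 17×6 = 102°
Difference = |68.5 - 102| = 33.5°

33.5°


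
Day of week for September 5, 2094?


Sunday

Zeller's congruence:
q=5, m=9, k=94, j=20
h = (5 + ⌊13×10/5⌋ + 94 + ⌊94/4⌋ + ⌊20/4⌋ - 2×20) mod 7
= (5 + 26 + 94 + 23 + 5 - 40) mod 7
= 113 mod 7 = 1
h=1 → Sunday


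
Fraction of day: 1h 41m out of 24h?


0.0701 (7.01%)

Total minutes: 1×60 + 41 = 101
Day = 24×60 = 1440 minutes
Fraction = 101/1440 ≈ 0.0701
As a percentage: 101/1440 × 100 ≈ 7.01%


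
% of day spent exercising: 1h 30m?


6.3%

Time: 90 minutes
Day: 1440 minutes
Percentage = (90/1440) × 100 ≈ 6.3%


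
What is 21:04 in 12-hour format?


9:04 PM

Hour: 21
21 - 12 = 9 → PM


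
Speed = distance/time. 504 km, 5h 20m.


94.5 km/h

Distance: 504 km
Time: 5h 20m = 320 min = 320/60 = 16/3 hours
Speed = 504 ÷ (16/3) = 504 × 3 / 16 = 1512/16 = 94.5 km/h


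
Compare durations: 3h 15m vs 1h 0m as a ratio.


Duration 1: 195 minutes
Duration 2: 60 minutes
Ratio = 195:60
GCD = 15
Simplified = 13:4
As a decimal: 13/4 = 3.25

13:4 (3.25)


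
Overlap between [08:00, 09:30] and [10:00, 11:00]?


Meeting A: 480-570 (in minutes from midnight)
Meeting B: 600-660
Overlap start = max(480, 600) = 600
Overlap end = min(570, 660) = 570
Overlap = max(0, 570 - 600) = 0 min

0 minutes


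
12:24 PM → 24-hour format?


12:24

Input: 12:24 PM
12 PM → 12 (noon)


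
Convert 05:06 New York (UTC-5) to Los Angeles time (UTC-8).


02:06

Time difference = UTC-8 - UTC-5 = -3 hours
New hour = (5 -3) mod 24
= 2 mod 24 = 2
Minutes unchanged → 02:06


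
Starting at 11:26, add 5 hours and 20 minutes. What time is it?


Start: 686 minutes from midnight
Add: 320 minutes
Total: 1006 minutes
Hours: 1006 ÷ 60 = 16 remainder 46

16:46


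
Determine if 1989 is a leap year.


Rules: divisible by 4 AND (not by 100 OR by 400)
1989 ÷ 4 = 497 remainder 1 → not divisible by 4
Not divisible by 4 → not a leap year

No


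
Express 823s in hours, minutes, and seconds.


Hours: 823 ÷ 3600 = 0 remainder 823
Minutes: 823 ÷ 60 = 13 remainder 43
Seconds: 43

0h 13m 43s


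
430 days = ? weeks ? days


61 weeks 3 days

Weeks: 430 ÷ 7 = 61 remainder 3


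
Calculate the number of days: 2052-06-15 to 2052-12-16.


184 days

From June 15, 2052 to December 16, 2052
Rest of June 2052: 30 - 15 = 15
Full months: July 31, August 31, September 30, October 31, November 30
Days into December 2052: 16
Total = 15 + 31 + 31 + 30 + 31 + 30 + 16 = 184 days


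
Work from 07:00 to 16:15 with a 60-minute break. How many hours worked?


8h 15m (495 minutes)

Total time = (16×60+15) - (7×60+0)
= 975 - 420 = 555 min
Minus break: 555 - 60 = 495 min
= 8h 15m


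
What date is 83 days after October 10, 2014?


January 1, 2015

Start: October 10, 2014
Add 83 days
October 10 → November 1: 31 - 10 + 1 = 22 days (83 - 22 = 61 left)
November 1 → December 1: 30 - 1 + 1 = 30 days (61 - 30 = 31 left)
December 1 → January 1: 31 - 1 + 1 = 31 days (31 - 31 = 0 left)
Land exactly on January 1, 2015


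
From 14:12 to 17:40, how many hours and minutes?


3h 28m

End time in minutes: 17×60 + 40 = 1060
Start time in minutes: 14×60 + 12 = 852
Difference = 1060 - 852 = 208 minutes
= 3 hours 28 minutes


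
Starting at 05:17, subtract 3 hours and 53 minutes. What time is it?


01:24

Start: 317 minutes from midnight
Subtract: 233 minutes
Remaining: 317 - 233 = 84
Hours: 1, Minutes: 24


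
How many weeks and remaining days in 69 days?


Weeks: 69 ÷ 7 = 9 remainder 6

9 weeks 6 days


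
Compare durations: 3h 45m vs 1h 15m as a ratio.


Duration 1: 225 minutes
Duration 2: 75 minutes
Ratio = 225:75
GCD = 75
Simplified = 3:1
As a decimal: 3/1 = 3.00

3:1 (3.00)


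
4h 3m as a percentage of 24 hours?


Total minutes: 4×60 + 3 = 243
Day = 24×60 = 1440 minutes
Fraction = 243/1440 ≈ 0.1688
As a percentage: 243/1440 × 100 ≈ 16.88%

0.1688 (16.88%)


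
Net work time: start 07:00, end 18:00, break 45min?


10h 15m (615 minutes)

Total time = (18×60+0) - (7×60+0)
= 1080 - 420 = 660 min
Minus break: 660 - 45 = 615 min
= 10h 15m


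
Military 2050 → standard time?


8:50 PM

Hour: 20
20 - 12 = 8 → PM


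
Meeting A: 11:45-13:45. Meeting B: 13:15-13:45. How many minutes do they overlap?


Meeting A: 705-825 (in minutes from midnight)
Meeting B: 795-825
Overlap start = max(705, 795) = 795
Overlap end = min(825, 825) = 825
Overlap = max(0, 825 - 795) = 30 min

30 minutes


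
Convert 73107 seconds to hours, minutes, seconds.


Hours: 73107 ÷ 3600 = 20 remainder 1107
Minutes: 1107 ÷ 60 = 18 remainder 27
Seconds: 27

20h 18m 27s


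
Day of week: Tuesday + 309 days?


Start: Tuesday (index 1)
(1 + 309) mod 7
= 310 mod 7
= 2
Index 2 → Wednesday

Wednesday


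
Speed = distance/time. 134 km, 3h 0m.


Distance: 134 km
Time: 3 hours
Speed = 134 / 3 ≈ 44.7 km/h

44.7 km/h


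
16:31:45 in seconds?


Hours: 16 × 3600 = 57600
Minutes: 31 × 60 = 1860
Seconds: 45
Total = 57600 + 1860 + 45 = 59505

59505 seconds


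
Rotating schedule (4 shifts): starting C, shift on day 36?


Shift B

Shifts: A, B, C, D
Start: C (index 2)
Day 36: (2 + 36 - 1) mod 4
= 37 mod 4
= 1
Index 1 → shift B


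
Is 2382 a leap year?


Rules: divisible by 4 AND (not by 100 OR by 400)
2382 ÷ 4 = 595 remainder 2 → not divisible by 4
Not divisible by 4 → not a leap year

No


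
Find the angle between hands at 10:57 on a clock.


13.5°

Hour hand = 10×30 + 57×0.5 = 328.5°
Minute hand = 57×6 = 342°
Difference = |328.5 - 342| = 13.5°


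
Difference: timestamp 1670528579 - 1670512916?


Difference = 1670528579 - 1670512916 = 15663 seconds
In hours: 15663 / 3600 ≈ 4.4
In days: 15663 / 86400 ≈ 0.18

15663 seconds (4.4 hours / 0.18 days)


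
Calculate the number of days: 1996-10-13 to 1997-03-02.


140 days

From October 13, 1996 to March 2, 1997
Rest of October 1996: 31 - 13 = 18
Full months: November 30, December 31, January 31, February 1997 28
Days into March 1997: 2
Total = 18 + 30 + 31 + 31 + 28 + 2 = 140 days


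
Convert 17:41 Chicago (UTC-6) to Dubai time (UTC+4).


Time difference = UTC+4 - UTC-6 = +10 hours
New hour = (17 + 10) mod 24
= 27 mod 24 = 3
Minutes unchanged → 03:41; 27 ≥ 24 → next day

03:41 (next day)


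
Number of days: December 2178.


31 days

Month: December (month 12)
December has 31 days


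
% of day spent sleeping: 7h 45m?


Time: 465 minutes
Day: 1440 minutes
Percentage = (465/1440) × 100 ≈ 32.3%

32.3%


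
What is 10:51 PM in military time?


22:51

Input: 10:51 PM
PM: 10 + 12 = 22


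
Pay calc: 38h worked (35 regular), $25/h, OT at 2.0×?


$1025.00

Regular: 35h × $25 = $875.00
Overtime: 38 - 35 = 3h
OT pay: 3h × $25 × 2.0 = $150.00
Total = $875.00 + $150.00 = $1025.00


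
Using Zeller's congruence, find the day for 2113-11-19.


Sunday

Zeller's congruence:
q=19, m=11, k=13, j=21
h = (19 + ⌊13×12/5⌋ + 13 + ⌊13/4⌋ + ⌊21/4⌋ - 2×21) mod 7
= (19 + 31 + 13 + 3 + 5 - 42) mod 7
= 29 mod 7 = 1
h=1 → Sunday


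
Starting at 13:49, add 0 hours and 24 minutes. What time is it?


14:13

Start: 829 minutes from midnight
Add: 24 minutes
Total: 853 minutes
Hours: 853 ÷ 60 = 14 remainder 13


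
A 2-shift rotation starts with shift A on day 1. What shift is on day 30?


Shifts: A, B
Start: A (index 0)
Day 30: (0 + 30 - 1) mod 2
= 29 mod 2
= 1
Index 1 → shift B

Shift B


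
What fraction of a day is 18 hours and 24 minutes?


Total minutes: 18×60 + 24 = 1104
Day = 24×60 = 1440 minutes
Fraction = 1104/1440 ≈ 0.7667
As a percentage: 1104/1440 × 100 ≈ 76.67%

0.7667 (76.67%)


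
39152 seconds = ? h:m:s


Hours: 39152 ÷ 3600 = 10 remainder 3152
Minutes: 3152 ÷ 60 = 52 remainder 32
Seconds: 32

10h 52m 32s


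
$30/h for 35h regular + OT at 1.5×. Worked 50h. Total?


Regular: 35h × $30 = $1050.00
Overtime: 50 - 35 = 15h
OT pay: 15h × $30 × 1.5 = $675.00
Total = $1050.00 + $675.00 = $1725.00

$1725.00


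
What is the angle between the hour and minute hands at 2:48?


Hour hand = 2×30 + 48×0.5 = 84.0°
Minute hand = 48×6 = 288°
Difference = |84.0 - 288| = 204.0°
Since > 180°: 360 - 204.0 = 156.0°

156.0°


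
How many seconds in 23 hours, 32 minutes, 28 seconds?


Hours: 23 × 3600 = 82800
Minutes: 32 × 60 = 1920
Seconds: 28
Total = 82800 + 1920 + 28 = 84748

84748 seconds


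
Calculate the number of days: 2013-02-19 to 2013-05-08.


From February 19, 2013 to May 8, 2013
Rest of February 2013: 28 - 19 = 9
Full months: March 31, April 30
Days into May 2013: 8
Total = 9 + 31 + 30 + 8 = 78 days

78 days


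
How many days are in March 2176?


Month: March (month 3)
March has 31 days

31 days


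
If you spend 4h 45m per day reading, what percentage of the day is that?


Time: 285 minutes
Day: 1440 minutes
Percentage = (285/1440) × 100 ≈ 19.8%

19.8%


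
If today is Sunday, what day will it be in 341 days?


Friday

Start: Sunday (index 6)
(6 + 341) mod 7
= 347 mod 7
= 4
Index 4 → Friday


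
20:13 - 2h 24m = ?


Start: 1213 minutes from midnight
Subtract: 144 minutes
Remaining: 1213 - 144 = 1069
Hours: 17, Minutes: 49

17:49


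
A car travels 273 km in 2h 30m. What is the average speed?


Distance: 273 km
Time: 2h 30m = 150 min = 150/60 = 5/2 hours
Speed = 273 ÷ (5/2) = 273 × 2 / 5 = 546/5 = 109.2 km/h

109.2 km/h


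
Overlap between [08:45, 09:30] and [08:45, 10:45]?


45 minutes

Meeting A: 525-570 (in minutes from midnight)
Meeting B: 525-645
Overlap start = max(525, 525) = 525
Overlap end = min(570, 645) = 570
Overlap = max(0, 570 - 525) = 45 min


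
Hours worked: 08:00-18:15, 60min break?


Total time = (18×60+15) - (8×60+0)
= 1095 - 480 = 615 min
Minus break: 615 - 60 = 555 min
= 9h 15m

9h 15m (555 minutes)


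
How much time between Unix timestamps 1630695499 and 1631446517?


Difference = 1631446517 - 1630695499 = 751018 seconds
In hours: 751018 / 3600 ≈ 208.6
In days: 751018 / 86400 ≈ 8.69

751018 seconds (208.6 hours / 8.69 days)


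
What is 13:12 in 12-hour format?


Hour: 13
13 - 12 = 1 → PM

1:12 PM


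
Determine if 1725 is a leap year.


Rules: divisible by 4 AND (not by 100 OR by 400)
1725 ÷ 4 = 431 remainder 1 → not divisible by 4
Not divisible by 4 → not a leap year

No


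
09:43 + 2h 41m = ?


Start: 583 minutes from midnight
Add: 161 minutes
Total: 744 minutes
Hours: 744 ÷ 60 = 12 remainder 24

12:24


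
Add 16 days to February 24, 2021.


Start: February 24, 2021
Add 16 days
February 24 → March 1: 28 - 24 + 1 = 5 days (16 - 5 = 11 left)
March 1 + 11 = March 12, 2021

March 12, 2021


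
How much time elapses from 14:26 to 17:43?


End time in minutes: 17×60 + 43 = 1063
Start time in minutes: 14×60 + 26 = 866
Difference = 1063 - 866 = 197 minutes
= 3 hours 17 minutes

3h 17m
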